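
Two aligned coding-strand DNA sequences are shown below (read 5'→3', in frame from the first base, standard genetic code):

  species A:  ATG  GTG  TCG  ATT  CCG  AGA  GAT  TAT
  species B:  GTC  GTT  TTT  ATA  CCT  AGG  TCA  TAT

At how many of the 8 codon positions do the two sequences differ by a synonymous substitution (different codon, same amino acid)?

4

Codon 1: ATG Met / GTC Val — nonsynonymous.
Codon 2: GTG Val / GTT Val — synonymous.
Codon 3: TCG Ser / TTT Phe — nonsynonymous.
Codon 4: ATT Ile / ATA Ile — synonymous.
Codon 5: CCG Pro / CCT Pro — synonymous.
Codon 6: AGA Arg / AGG Arg — synonymous.
Codon 7: GAT Asp / TCA Ser — nonsynonymous.
Codon 8: TAT Tyr / TAT Tyr — identical.
Synonymous differences: 4.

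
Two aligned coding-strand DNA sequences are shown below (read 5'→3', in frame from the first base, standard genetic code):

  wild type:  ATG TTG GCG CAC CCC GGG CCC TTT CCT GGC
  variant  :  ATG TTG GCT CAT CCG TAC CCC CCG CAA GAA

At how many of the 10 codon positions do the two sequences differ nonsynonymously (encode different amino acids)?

4

Codon 1: ATG Met / ATG Met — identical.
Codon 2: TTG Leu / TTG Leu — identical.
Codon 3: GCG Ala / GCT Ala — synonymous.
Codon 4: CAC His / CAT His — synonymous.
Codon 5: CCC Pro / CCG Pro — synonymous.
Codon 6: GGG Gly / TAC Tyr — nonsynonymous.
Codon 7: CCC Pro / CCC Pro — identical.
Codon 8: TTT Phe / CCG Pro — nonsynonymous.
Codon 9: CCT Pro / CAA Gln — nonsynonymous.
Codon 10: GGC Gly / GAA Glu — nonsynonymous.
Nonsynonymous differences: 4.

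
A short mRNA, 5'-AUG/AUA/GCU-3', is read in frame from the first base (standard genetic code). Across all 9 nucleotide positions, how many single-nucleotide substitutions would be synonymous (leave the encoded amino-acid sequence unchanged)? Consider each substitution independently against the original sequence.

Codon 1 (AUG, Met): 0 synonymous substitutions.
Codon 2 (AUA, Ile): 2 synonymous substitutions.
Codon 3 (GCU, Ala): 3 synonymous substitutions.
Total: 0 + 2 + 3 = 5.

5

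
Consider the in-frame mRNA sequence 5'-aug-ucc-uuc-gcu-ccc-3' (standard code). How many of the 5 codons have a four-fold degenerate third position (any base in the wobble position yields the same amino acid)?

3

Codon 1 AUG (Met): third position 1-fold.
Codon 2 UCC (Ser): third position 4-fold.
Codon 3 UUC (Phe): third position 2-fold.
Codon 4 GCU (Ala): third position 4-fold.
Codon 5 CCC (Pro): third position 4-fold.
Four-fold degenerate third positions: 3.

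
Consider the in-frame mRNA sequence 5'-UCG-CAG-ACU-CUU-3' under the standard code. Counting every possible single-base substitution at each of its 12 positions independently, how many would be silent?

10

Codon 1 (UCG, Ser): 3 synonymous substitutions.
Codon 2 (CAG, Gln): 1 synonymous substitution.
Codon 3 (ACU, Thr): 3 synonymous substitutions.
Codon 4 (CUU, Leu): 3 synonymous substitutions.
Total: 3 + 1 + 3 + 3 = 10.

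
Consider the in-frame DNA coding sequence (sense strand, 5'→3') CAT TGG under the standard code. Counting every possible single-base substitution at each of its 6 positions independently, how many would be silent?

Codon 1 (CAT, His): 1 synonymous substitution.
Codon 2 (TGG, Trp): 0 synonymous substitutions.
Total: 1 + 0 = 1.

1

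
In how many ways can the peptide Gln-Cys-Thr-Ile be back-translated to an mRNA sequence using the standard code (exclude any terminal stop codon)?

Gln: 2 codons.
Cys: 2 codons.
Thr: 4 codons.
Ile: 3 codons.
2 × 2 × 4 × 3 = 48.

48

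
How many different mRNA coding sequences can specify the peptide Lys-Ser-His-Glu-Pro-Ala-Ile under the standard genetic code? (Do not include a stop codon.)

2304

Lys: 2 codons.
Ser: 6 codons.
His: 2 codons.
Glu: 2 codons.
Pro: 4 codons.
Ala: 4 codons.
Ile: 3 codons.
2 × 6 × 2 × 2 × 4 × 4 × 3 = 2304.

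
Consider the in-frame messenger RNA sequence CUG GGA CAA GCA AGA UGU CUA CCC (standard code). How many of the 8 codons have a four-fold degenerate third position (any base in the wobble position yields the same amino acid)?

Codon 1 CUG (Leu): third position 4-fold.
Codon 2 GGA (Gly): third position 4-fold.
Codon 3 CAA (Gln): third position 2-fold.
Codon 4 GCA (Ala): third position 4-fold.
Codon 5 AGA (Arg): third position 2-fold.
Codon 6 UGU (Cys): third position 2-fold.
Codon 7 CUA (Leu): third position 4-fold.
Codon 8 CCC (Pro): third position 4-fold.
Four-fold degenerate third positions: 5.

5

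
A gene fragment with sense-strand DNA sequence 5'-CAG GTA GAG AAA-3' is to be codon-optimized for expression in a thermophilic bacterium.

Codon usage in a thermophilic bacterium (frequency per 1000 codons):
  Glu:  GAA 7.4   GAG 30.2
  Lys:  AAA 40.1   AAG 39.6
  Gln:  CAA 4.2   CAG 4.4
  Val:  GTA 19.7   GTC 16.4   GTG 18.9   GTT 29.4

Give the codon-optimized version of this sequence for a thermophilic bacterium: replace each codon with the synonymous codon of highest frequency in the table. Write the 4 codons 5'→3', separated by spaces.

Codon 1 (Gln): best is CAG at 4.4.
Codon 2 (Val): best is GTT at 29.4.
Codon 3 (Glu): best is GAG at 30.2.
Codon 4 (Lys): best is AAA at 40.1.

CAG GTT GAG AAA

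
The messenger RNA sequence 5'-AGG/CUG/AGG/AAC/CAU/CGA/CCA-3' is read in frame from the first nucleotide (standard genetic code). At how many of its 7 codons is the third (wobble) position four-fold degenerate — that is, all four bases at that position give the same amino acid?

Codon 1 AGG (Arg): third position 2-fold.
Codon 2 CUG (Leu): third position 4-fold.
Codon 3 AGG (Arg): third position 2-fold.
Codon 4 AAC (Asn): third position 2-fold.
Codon 5 CAU (His): third position 2-fold.
Codon 6 CGA (Arg): third position 4-fold.
Codon 7 CCA (Pro): third position 4-fold.
Four-fold degenerate third positions: 3.

3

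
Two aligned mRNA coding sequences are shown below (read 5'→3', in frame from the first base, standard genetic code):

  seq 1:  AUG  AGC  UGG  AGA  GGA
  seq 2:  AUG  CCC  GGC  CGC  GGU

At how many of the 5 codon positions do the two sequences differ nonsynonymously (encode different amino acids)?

Codon 1: AUG Met / AUG Met — identical.
Codon 2: AGC Ser / CCC Pro — nonsynonymous.
Codon 3: UGG Trp / GGC Gly — nonsynonymous.
Codon 4: AGA Arg / CGC Arg — synonymous.
Codon 5: GGA Gly / GGU Gly — synonymous.
Nonsynonymous differences: 2.

2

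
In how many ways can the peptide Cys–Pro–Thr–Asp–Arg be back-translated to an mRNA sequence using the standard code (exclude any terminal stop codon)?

Cys: 2 codons.
Pro: 4 codons.
Thr: 4 codons.
Asp: 2 codons.
Arg: 6 codons.
2 × 4 × 4 × 2 × 6 = 384.

384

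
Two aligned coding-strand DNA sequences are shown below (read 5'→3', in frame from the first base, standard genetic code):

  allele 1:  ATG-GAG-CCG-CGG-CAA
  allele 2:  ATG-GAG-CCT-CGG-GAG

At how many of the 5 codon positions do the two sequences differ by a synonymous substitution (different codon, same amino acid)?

1

Codon 1: ATG Met / ATG Met — identical.
Codon 2: GAG Glu / GAG Glu — identical.
Codon 3: CCG Pro / CCT Pro — synonymous.
Codon 4: CGG Arg / CGG Arg — identical.
Codon 5: CAA Gln / GAG Glu — nonsynonymous.
Synonymous differences: 1.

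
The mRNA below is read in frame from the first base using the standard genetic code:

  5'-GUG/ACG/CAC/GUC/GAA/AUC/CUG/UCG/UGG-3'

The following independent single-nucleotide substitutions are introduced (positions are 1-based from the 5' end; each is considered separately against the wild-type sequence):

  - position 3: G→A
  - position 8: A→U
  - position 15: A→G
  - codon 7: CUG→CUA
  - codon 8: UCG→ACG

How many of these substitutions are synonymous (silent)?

Codon 1: GUG (Val) → GUA (Val) — synonymous.
Codon 3: CAC (His) → CUC (Leu) — missense.
Codon 5: GAA (Glu) → GAG (Glu) — synonymous.
Codon 7: CUG (Leu) → CUA (Leu) — synonymous.
Codon 8: UCG (Ser) → ACG (Thr) — missense.
Synonymous: 3 of 5.

3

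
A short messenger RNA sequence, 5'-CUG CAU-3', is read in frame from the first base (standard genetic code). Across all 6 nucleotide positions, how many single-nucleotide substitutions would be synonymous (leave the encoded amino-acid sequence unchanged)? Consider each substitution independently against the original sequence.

Codon 1 (CUG, Leu): 4 synonymous substitutions.
Codon 2 (CAU, His): 1 synonymous substitution.
Total: 4 + 1 = 5.

5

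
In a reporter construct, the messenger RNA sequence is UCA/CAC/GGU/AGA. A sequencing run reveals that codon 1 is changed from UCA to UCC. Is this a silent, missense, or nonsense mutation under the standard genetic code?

Position 3 falls in codon 1: UCA → Ser.
After the substitution the codon is UCC → Ser.
Both encode Ser, so the change is synonymous.

silent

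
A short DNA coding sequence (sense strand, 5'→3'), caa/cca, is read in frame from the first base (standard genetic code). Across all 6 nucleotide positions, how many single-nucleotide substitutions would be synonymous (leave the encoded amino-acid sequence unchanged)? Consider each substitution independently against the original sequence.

Codon 1 (CAA, Gln): 1 synonymous substitution.
Codon 2 (CCA, Pro): 3 synonymous substitutions.
Total: 1 + 3 = 4.

4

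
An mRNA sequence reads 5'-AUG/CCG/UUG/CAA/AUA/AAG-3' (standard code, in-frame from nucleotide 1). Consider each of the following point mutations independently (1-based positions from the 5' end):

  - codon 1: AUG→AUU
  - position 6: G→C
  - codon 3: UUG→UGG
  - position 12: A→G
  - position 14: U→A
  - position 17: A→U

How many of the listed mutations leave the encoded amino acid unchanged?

Codon 1: AUG (Met) → AUU (Ile) — missense.
Codon 2: CCG (Pro) → CCC (Pro) — synonymous.
Codon 3: UUG (Leu) → UGG (Trp) — missense.
Codon 4: CAA (Gln) → CAG (Gln) — synonymous.
Codon 5: AUA (Ile) → AAA (Lys) — missense.
Codon 6: AAG (Lys) → AUG (Met) — missense.
Synonymous: 2 of 6.

2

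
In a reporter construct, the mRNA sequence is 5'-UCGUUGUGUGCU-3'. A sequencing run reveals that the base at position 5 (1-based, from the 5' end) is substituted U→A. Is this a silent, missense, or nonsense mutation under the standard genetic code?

Position 5 falls in codon 2: UUG → Leu.
After the substitution the codon is UAG → Stop.
The new codon is a stop codon, so this is a nonsense mutation.

nonsense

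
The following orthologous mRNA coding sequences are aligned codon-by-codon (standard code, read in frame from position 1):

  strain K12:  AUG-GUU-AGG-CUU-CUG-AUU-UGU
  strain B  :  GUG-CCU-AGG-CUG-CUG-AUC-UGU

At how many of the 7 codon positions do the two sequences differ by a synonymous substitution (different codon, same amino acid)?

Codon 1: AUG Met / GUG Val — nonsynonymous.
Codon 2: GUU Val / CCU Pro — nonsynonymous.
Codon 3: AGG Arg / AGG Arg — identical.
Codon 4: CUU Leu / CUG Leu — synonymous.
Codon 5: CUG Leu / CUG Leu — identical.
Codon 6: AUU Ile / AUC Ile — synonymous.
Codon 7: UGU Cys / UGU Cys — identical.
Synonymous differences: 2.

2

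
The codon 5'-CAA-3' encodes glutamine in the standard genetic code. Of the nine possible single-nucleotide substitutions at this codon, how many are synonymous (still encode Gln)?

Position 1: none → 0 synonymous.
Position 2: none → 0 synonymous.
Position 3: CAG → 1 synonymous.
Total: 0 + 0 + 1 = 1.

1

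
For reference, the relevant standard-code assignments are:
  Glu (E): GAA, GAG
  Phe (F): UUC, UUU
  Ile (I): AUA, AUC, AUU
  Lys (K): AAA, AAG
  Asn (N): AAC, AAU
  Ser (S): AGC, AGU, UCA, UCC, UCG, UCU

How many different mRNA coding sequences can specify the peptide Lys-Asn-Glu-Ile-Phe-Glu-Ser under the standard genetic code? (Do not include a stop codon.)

576

Lys: 2 codons.
Asn: 2 codons.
Glu: 2 codons.
Ile: 3 codons.
Phe: 2 codons.
Glu: 2 codons.
Ser: 6 codons.
2 × 2 × 2 × 3 × 2 × 2 × 6 = 576.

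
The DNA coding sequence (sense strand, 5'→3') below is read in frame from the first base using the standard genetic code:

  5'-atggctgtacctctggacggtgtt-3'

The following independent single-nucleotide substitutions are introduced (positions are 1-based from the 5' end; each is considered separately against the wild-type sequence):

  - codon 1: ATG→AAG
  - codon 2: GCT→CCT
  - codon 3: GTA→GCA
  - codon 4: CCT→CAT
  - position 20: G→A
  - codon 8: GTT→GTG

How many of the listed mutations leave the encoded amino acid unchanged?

1

Codon 1: ATG (Met) → AAG (Lys) — missense.
Codon 2: GCT (Ala) → CCT (Pro) — missense.
Codon 3: GTA (Val) → GCA (Ala) — missense.
Codon 4: CCT (Pro) → CAT (His) — missense.
Codon 7: GGT (Gly) → GAT (Asp) — missense.
Codon 8: GTT (Val) → GTG (Val) — synonymous.
Synonymous: 1 of 6.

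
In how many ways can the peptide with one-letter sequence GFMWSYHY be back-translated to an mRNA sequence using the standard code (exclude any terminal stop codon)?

384

Gly: 4 codons.
Phe: 2 codons.
Met: 1 codon.
Trp: 1 codon.
Ser: 6 codons.
Tyr: 2 codons.
His: 2 codons.
Tyr: 2 codons.
4 × 2 × 1 × 1 × 6 × 2 × 2 × 2 = 384.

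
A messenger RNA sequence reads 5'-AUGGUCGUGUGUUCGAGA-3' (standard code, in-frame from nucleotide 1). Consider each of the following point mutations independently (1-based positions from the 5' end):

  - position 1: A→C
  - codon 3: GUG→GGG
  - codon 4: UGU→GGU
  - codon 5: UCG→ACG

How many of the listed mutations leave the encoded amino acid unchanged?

Codon 1: AUG (Met) → CUG (Leu) — missense.
Codon 3: GUG (Val) → GGG (Gly) — missense.
Codon 4: UGU (Cys) → GGU (Gly) — missense.
Codon 5: UCG (Ser) → ACG (Thr) — missense.
Synonymous: 0 of 4.

0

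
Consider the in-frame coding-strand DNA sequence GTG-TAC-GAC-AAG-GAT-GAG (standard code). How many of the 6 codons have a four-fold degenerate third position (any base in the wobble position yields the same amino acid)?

Codon 1 GTG (Val): third position 4-fold.
Codon 2 TAC (Tyr): third position 2-fold.
Codon 3 GAC (Asp): third position 2-fold.
Codon 4 AAG (Lys): third position 2-fold.
Codon 5 GAT (Asp): third position 2-fold.
Codon 6 GAG (Glu): third position 2-fold.
Four-fold degenerate third positions: 1.

1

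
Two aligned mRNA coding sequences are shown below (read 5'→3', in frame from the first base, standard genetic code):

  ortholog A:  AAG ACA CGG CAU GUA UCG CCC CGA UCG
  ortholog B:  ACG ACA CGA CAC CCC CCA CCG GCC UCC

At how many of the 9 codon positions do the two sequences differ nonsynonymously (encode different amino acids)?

Codon 1: AAG Lys / ACG Thr — nonsynonymous.
Codon 2: ACA Thr / ACA Thr — identical.
Codon 3: CGG Arg / CGA Arg — synonymous.
Codon 4: CAU His / CAC His — synonymous.
Codon 5: GUA Val / CCC Pro — nonsynonymous.
Codon 6: UCG Ser / CCA Pro — nonsynonymous.
Codon 7: CCC Pro / CCG Pro — synonymous.
Codon 8: CGA Arg / GCC Ala — nonsynonymous.
Codon 9: UCG Ser / UCC Ser — synonymous.
Nonsynonymous differences: 4.

4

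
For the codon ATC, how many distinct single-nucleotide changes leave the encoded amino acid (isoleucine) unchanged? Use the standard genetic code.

2

Position 1: none → 0 synonymous.
Position 2: none → 0 synonymous.
Position 3: ATT, ATA → 2 synonymous.
Total: 0 + 0 + 2 = 2.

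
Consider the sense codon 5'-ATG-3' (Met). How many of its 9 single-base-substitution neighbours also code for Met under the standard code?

0

Position 1: none → 0 synonymous.
Position 2: none → 0 synonymous.
Position 3: none → 0 synonymous.
Total: 0 + 0 + 0 = 0.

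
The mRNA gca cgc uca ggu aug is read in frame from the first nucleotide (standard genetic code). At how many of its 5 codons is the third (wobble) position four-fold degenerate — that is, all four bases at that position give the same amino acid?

Codon 1 GCA (Ala): third position 4-fold.
Codon 2 CGC (Arg): third position 4-fold.
Codon 3 UCA (Ser): third position 4-fold.
Codon 4 GGU (Gly): third position 4-fold.
Codon 5 AUG (Met): third position 1-fold.
Four-fold degenerate third positions: 4.

4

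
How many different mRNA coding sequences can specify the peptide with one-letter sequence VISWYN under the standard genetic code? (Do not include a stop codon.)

288

Val: 4 codons.
Ile: 3 codons.
Ser: 6 codons.
Trp: 1 codon.
Tyr: 2 codons.
Asn: 2 codons.
4 × 3 × 6 × 1 × 2 × 2 = 288.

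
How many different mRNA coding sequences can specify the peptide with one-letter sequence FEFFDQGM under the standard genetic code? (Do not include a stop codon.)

256

Phe: 2 codons.
Glu: 2 codons.
Phe: 2 codons.
Phe: 2 codons.
Asp: 2 codons.
Gln: 2 codons.
Gly: 4 codons.
Met: 1 codon.
2 × 2 × 2 × 2 × 2 × 2 × 4 × 1 = 256.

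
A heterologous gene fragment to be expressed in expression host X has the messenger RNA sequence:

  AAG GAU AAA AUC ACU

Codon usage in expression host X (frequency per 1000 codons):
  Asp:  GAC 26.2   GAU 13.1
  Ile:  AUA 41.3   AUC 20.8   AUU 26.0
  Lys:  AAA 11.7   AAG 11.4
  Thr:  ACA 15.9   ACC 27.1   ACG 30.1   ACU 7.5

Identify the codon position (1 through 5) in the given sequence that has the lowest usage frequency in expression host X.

Codon 1 AAG (Lys): 11.4 per 1000.
Codon 2 GAU (Asp): 13.1 per 1000.
Codon 3 AAA (Lys): 11.7 per 1000.
Codon 4 AUC (Ile): 20.8 per 1000.
Codon 5 ACU (Thr): 7.5 per 1000.
Lowest frequency is 7.5 at codon 5.

5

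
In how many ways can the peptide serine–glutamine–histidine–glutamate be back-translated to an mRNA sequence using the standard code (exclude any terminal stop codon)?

48

Ser: 6 codons.
Gln: 2 codons.
His: 2 codons.
Glu: 2 codons.
6 × 2 × 2 × 2 = 48.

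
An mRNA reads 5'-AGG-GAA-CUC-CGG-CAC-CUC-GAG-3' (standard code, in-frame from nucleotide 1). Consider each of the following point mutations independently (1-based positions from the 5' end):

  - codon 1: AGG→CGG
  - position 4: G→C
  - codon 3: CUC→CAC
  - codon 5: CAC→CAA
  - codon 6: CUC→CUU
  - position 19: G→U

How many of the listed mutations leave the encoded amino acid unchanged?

Codon 1: AGG (Arg) → CGG (Arg) — synonymous.
Codon 2: GAA (Glu) → CAA (Gln) — missense.
Codon 3: CUC (Leu) → CAC (His) — missense.
Codon 5: CAC (His) → CAA (Gln) — missense.
Codon 6: CUC (Leu) → CUU (Leu) — synonymous.
Codon 7: GAG (Glu) → UAG (Stop) — nonsense.
Synonymous: 2 of 6.

2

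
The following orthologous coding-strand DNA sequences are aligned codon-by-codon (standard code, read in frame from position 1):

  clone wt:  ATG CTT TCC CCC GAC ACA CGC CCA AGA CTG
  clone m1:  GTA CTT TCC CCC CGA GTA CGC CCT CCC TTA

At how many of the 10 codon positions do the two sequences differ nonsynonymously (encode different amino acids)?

4

Codon 1: ATG Met / GTA Val — nonsynonymous.
Codon 2: CTT Leu / CTT Leu — identical.
Codon 3: TCC Ser / TCC Ser — identical.
Codon 4: CCC Pro / CCC Pro — identical.
Codon 5: GAC Asp / CGA Arg — nonsynonymous.
Codon 6: ACA Thr / GTA Val — nonsynonymous.
Codon 7: CGC Arg / CGC Arg — identical.
Codon 8: CCA Pro / CCT Pro — synonymous.
Codon 9: AGA Arg / CCC Pro — nonsynonymous.
Codon 10: CTG Leu / TTA Leu — synonymous.
Nonsynonymous differences: 4.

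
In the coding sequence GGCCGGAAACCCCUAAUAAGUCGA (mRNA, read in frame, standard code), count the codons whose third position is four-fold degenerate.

Codon 1 GGC (Gly): third position 4-fold.
Codon 2 CGG (Arg): third position 4-fold.
Codon 3 AAA (Lys): third position 2-fold.
Codon 4 CCC (Pro): third position 4-fold.
Codon 5 CUA (Leu): third position 4-fold.
Codon 6 AUA (Ile): third position 3-fold.
Codon 7 AGU (Ser): third position 2-fold.
Codon 8 CGA (Arg): third position 4-fold.
Four-fold degenerate third positions: 5.

5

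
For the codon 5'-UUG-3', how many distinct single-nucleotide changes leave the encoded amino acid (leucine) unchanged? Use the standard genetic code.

Position 1: CUG → 1 synonymous.
Position 2: none → 0 synonymous.
Position 3: UUA → 1 synonymous.
Total: 1 + 0 + 1 = 2.

2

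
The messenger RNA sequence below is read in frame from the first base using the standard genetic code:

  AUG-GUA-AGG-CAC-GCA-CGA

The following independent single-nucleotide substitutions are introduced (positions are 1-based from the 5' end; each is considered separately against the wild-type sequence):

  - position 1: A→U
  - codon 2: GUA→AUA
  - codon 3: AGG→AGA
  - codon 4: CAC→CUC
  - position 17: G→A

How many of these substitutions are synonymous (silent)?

Codon 1: AUG (Met) → UUG (Leu) — missense.
Codon 2: GUA (Val) → AUA (Ile) — missense.
Codon 3: AGG (Arg) → AGA (Arg) — synonymous.
Codon 4: CAC (His) → CUC (Leu) — missense.
Codon 6: CGA (Arg) → CAA (Gln) — missense.
Synonymous: 1 of 5.

1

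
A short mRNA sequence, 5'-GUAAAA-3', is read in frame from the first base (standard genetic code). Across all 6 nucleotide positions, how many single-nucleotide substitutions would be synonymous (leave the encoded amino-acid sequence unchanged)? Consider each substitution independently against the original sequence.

4

Codon 1 (GUA, Val): 3 synonymous substitutions.
Codon 2 (AAA, Lys): 1 synonymous substitution.
Total: 3 + 1 = 4.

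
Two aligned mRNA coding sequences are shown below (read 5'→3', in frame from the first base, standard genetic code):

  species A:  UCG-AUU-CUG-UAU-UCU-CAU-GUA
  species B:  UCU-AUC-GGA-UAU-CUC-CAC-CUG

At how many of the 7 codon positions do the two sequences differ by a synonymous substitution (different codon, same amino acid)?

Codon 1: UCG Ser / UCU Ser — synonymous.
Codon 2: AUU Ile / AUC Ile — synonymous.
Codon 3: CUG Leu / GGA Gly — nonsynonymous.
Codon 4: UAU Tyr / UAU Tyr — identical.
Codon 5: UCU Ser / CUC Leu — nonsynonymous.
Codon 6: CAU His / CAC His — synonymous.
Codon 7: GUA Val / CUG Leu — nonsynonymous.
Synonymous differences: 3.

3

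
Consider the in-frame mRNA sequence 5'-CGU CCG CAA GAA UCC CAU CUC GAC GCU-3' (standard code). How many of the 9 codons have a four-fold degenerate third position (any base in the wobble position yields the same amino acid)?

5

Codon 1 CGU (Arg): third position 4-fold.
Codon 2 CCG (Pro): third position 4-fold.
Codon 3 CAA (Gln): third position 2-fold.
Codon 4 GAA (Glu): third position 2-fold.
Codon 5 UCC (Ser): third position 4-fold.
Codon 6 CAU (His): third position 2-fold.
Codon 7 CUC (Leu): third position 4-fold.
Codon 8 GAC (Asp): third position 2-fold.
Codon 9 GCU (Ala): third position 4-fold.
Four-fold degenerate third positions: 5.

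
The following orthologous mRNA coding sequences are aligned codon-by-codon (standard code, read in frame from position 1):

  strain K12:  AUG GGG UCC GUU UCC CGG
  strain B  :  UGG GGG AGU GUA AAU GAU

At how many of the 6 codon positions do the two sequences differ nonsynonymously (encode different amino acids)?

Codon 1: AUG Met / UGG Trp — nonsynonymous.
Codon 2: GGG Gly / GGG Gly — identical.
Codon 3: UCC Ser / AGU Ser — synonymous.
Codon 4: GUU Val / GUA Val — synonymous.
Codon 5: UCC Ser / AAU Asn — nonsynonymous.
Codon 6: CGG Arg / GAU Asp — nonsynonymous.
Nonsynonymous differences: 3.

3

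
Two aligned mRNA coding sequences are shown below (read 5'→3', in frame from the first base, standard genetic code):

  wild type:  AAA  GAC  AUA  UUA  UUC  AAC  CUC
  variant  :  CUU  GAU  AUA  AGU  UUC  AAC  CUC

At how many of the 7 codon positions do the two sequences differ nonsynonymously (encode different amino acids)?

Codon 1: AAA Lys / CUU Leu — nonsynonymous.
Codon 2: GAC Asp / GAU Asp — synonymous.
Codon 3: AUA Ile / AUA Ile — identical.
Codon 4: UUA Leu / AGU Ser — nonsynonymous.
Codon 5: UUC Phe / UUC Phe — identical.
Codon 6: AAC Asn / AAC Asn — identical.
Codon 7: CUC Leu / CUC Leu — identical.
Nonsynonymous differences: 2.

2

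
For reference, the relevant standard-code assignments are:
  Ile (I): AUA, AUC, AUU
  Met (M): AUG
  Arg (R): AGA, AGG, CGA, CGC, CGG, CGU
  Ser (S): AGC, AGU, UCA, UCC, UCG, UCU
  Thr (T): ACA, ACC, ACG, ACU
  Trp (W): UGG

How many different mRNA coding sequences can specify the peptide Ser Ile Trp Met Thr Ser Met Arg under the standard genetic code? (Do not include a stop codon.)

Ser: 6 codons.
Ile: 3 codons.
Trp: 1 codon.
Met: 1 codon.
Thr: 4 codons.
Ser: 6 codons.
Met: 1 codon.
Arg: 6 codons.
6 × 3 × 1 × 1 × 4 × 6 × 1 × 6 = 2592.

2592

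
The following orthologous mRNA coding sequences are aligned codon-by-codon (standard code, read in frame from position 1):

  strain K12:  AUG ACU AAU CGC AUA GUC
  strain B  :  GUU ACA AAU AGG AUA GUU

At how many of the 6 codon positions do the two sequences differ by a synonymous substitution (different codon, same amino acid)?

Codon 1: AUG Met / GUU Val — nonsynonymous.
Codon 2: ACU Thr / ACA Thr — synonymous.
Codon 3: AAU Asn / AAU Asn — identical.
Codon 4: CGC Arg / AGG Arg — synonymous.
Codon 5: AUA Ile / AUA Ile — identical.
Codon 6: GUC Val / GUU Val — synonymous.
Synonymous differences: 3.

3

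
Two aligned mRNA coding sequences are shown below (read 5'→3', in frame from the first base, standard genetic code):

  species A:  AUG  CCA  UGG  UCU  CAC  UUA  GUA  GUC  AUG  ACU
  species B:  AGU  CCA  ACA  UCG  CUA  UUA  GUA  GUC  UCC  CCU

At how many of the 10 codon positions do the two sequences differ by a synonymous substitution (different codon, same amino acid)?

Codon 1: AUG Met / AGU Ser — nonsynonymous.
Codon 2: CCA Pro / CCA Pro — identical.
Codon 3: UGG Trp / ACA Thr — nonsynonymous.
Codon 4: UCU Ser / UCG Ser — synonymous.
Codon 5: CAC His / CUA Leu — nonsynonymous.
Codon 6: UUA Leu / UUA Leu — identical.
Codon 7: GUA Val / GUA Val — identical.
Codon 8: GUC Val / GUC Val — identical.
Codon 9: AUG Met / UCC Ser — nonsynonymous.
Codon 10: ACU Thr / CCU Pro — nonsynonymous.
Synonymous differences: 1.

1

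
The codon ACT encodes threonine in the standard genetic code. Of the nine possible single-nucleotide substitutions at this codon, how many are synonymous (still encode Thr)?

3

Position 1: none → 0 synonymous.
Position 2: none → 0 synonymous.
Position 3: ACC, ACA, ACG → 3 synonymous.
Total: 0 + 0 + 3 = 3.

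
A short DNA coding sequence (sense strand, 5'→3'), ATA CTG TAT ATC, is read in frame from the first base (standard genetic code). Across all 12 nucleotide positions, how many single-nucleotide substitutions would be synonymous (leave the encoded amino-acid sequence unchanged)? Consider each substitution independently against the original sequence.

Codon 1 (ATA, Ile): 2 synonymous substitutions.
Codon 2 (CTG, Leu): 4 synonymous substitutions.
Codon 3 (TAT, Tyr): 1 synonymous substitution.
Codon 4 (ATC, Ile): 2 synonymous substitutions.
Total: 2 + 4 + 1 + 2 = 9.

9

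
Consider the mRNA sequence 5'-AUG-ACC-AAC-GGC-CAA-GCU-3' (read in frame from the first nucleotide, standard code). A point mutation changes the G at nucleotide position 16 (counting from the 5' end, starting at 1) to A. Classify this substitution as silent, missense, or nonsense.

Position 16 falls in codon 6: GCU → Ala.
After the substitution the codon is ACU → Thr.
Ala ≠ Thr, so this is a missense mutation.

missense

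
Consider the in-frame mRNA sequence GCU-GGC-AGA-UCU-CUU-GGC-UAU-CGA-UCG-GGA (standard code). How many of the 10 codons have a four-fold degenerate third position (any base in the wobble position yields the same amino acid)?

8

Codon 1 GCU (Ala): third position 4-fold.
Codon 2 GGC (Gly): third position 4-fold.
Codon 3 AGA (Arg): third position 2-fold.
Codon 4 UCU (Ser): third position 4-fold.
Codon 5 CUU (Leu): third position 4-fold.
Codon 6 GGC (Gly): third position 4-fold.
Codon 7 UAU (Tyr): third position 2-fold.
Codon 8 CGA (Arg): third position 4-fold.
Codon 9 UCG (Ser): third position 4-fold.
Codon 10 GGA (Gly): third position 4-fold.
Four-fold degenerate third positions: 8.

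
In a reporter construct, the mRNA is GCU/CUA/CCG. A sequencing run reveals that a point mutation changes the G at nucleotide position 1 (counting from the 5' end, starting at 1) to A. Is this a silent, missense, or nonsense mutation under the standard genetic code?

missense

Position 1 falls in codon 1: GCU → Ala.
After the substitution the codon is ACU → Thr.
Ala ≠ Thr, so this is a missense mutation.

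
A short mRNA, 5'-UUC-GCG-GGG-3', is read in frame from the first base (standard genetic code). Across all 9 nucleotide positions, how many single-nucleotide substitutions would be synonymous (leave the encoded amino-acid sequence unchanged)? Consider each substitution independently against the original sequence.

7

Codon 1 (UUC, Phe): 1 synonymous substitution.
Codon 2 (GCG, Ala): 3 synonymous substitutions.
Codon 3 (GGG, Gly): 3 synonymous substitutions.
Total: 1 + 3 + 3 = 7.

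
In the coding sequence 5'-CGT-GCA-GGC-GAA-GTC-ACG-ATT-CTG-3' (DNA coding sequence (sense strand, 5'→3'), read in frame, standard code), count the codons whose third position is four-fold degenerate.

6

Codon 1 CGT (Arg): third position 4-fold.
Codon 2 GCA (Ala): third position 4-fold.
Codon 3 GGC (Gly): third position 4-fold.
Codon 4 GAA (Glu): third position 2-fold.
Codon 5 GTC (Val): third position 4-fold.
Codon 6 ACG (Thr): third position 4-fold.
Codon 7 ATT (Ile): third position 3-fold.
Codon 8 CTG (Leu): third position 4-fold.
Four-fold degenerate third positions: 6.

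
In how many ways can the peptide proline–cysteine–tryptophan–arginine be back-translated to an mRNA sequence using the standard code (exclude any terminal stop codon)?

48

Pro: 4 codons.
Cys: 2 codons.
Trp: 1 codon.
Arg: 6 codons.
4 × 2 × 1 × 6 = 48.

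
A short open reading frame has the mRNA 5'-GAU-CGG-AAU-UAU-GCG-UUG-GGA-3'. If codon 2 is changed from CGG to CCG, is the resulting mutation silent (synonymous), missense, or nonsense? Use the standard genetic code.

missense

Position 5 falls in codon 2: CGG → Arg.
After the substitution the codon is CCG → Pro.
Arg ≠ Pro, so this is a missense mutation.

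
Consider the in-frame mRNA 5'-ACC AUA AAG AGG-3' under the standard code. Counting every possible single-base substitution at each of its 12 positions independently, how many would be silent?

8

Codon 1 (ACC, Thr): 3 synonymous substitutions.
Codon 2 (AUA, Ile): 2 synonymous substitutions.
Codon 3 (AAG, Lys): 1 synonymous substitution.
Codon 4 (AGG, Arg): 2 synonymous substitutions.
Total: 3 + 2 + 1 + 2 = 8.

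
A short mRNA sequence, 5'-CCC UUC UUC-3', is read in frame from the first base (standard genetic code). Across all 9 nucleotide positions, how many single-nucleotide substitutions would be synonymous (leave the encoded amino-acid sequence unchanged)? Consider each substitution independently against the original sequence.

5

Codon 1 (CCC, Pro): 3 synonymous substitutions.
Codon 2 (UUC, Phe): 1 synonymous substitution.
Codon 3 (UUC, Phe): 1 synonymous substitution.
Total: 3 + 1 + 1 = 5.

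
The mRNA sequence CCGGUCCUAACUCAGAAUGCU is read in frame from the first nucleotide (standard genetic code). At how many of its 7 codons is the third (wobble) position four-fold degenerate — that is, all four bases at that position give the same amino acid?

Codon 1 CCG (Pro): third position 4-fold.
Codon 2 GUC (Val): third position 4-fold.
Codon 3 CUA (Leu): third position 4-fold.
Codon 4 ACU (Thr): third position 4-fold.
Codon 5 CAG (Gln): third position 2-fold.
Codon 6 AAU (Asn): third position 2-fold.
Codon 7 GCU (Ala): third position 4-fold.
Four-fold degenerate third positions: 5.

5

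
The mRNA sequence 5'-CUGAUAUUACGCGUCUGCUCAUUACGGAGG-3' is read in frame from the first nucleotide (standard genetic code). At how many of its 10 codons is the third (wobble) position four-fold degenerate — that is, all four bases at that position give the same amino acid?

Codon 1 CUG (Leu): third position 4-fold.
Codon 2 AUA (Ile): third position 3-fold.
Codon 3 UUA (Leu): third position 2-fold.
Codon 4 CGC (Arg): third position 4-fold.
Codon 5 GUC (Val): third position 4-fold.
Codon 6 UGC (Cys): third position 2-fold.
Codon 7 UCA (Ser): third position 4-fold.
Codon 8 UUA (Leu): third position 2-fold.
Codon 9 CGG (Arg): third position 4-fold.
Codon 10 AGG (Arg): third position 2-fold.
Four-fold degenerate third positions: 5.

5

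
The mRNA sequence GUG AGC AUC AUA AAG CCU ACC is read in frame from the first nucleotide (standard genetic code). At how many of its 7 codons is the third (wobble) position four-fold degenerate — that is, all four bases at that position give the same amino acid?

3

Codon 1 GUG (Val): third position 4-fold.
Codon 2 AGC (Ser): third position 2-fold.
Codon 3 AUC (Ile): third position 3-fold.
Codon 4 AUA (Ile): third position 3-fold.
Codon 5 AAG (Lys): third position 2-fold.
Codon 6 CCU (Pro): third position 4-fold.
Codon 7 ACC (Thr): third position 4-fold.
Four-fold degenerate third positions: 3.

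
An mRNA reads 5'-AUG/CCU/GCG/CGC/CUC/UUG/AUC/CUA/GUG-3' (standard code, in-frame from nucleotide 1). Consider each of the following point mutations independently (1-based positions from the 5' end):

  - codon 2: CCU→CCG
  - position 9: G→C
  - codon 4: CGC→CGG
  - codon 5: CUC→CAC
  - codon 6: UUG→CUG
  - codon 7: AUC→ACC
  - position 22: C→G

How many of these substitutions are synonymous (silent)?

4

Codon 2: CCU (Pro) → CCG (Pro) — synonymous.
Codon 3: GCG (Ala) → GCC (Ala) — synonymous.
Codon 4: CGC (Arg) → CGG (Arg) — synonymous.
Codon 5: CUC (Leu) → CAC (His) — missense.
Codon 6: UUG (Leu) → CUG (Leu) — synonymous.
Codon 7: AUC (Ile) → ACC (Thr) — missense.
Codon 8: CUA (Leu) → GUA (Val) — missense.
Synonymous: 4 of 7.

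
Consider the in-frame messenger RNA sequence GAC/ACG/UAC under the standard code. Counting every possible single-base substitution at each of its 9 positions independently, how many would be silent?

5

Codon 1 (GAC, Asp): 1 synonymous substitution.
Codon 2 (ACG, Thr): 3 synonymous substitutions.
Codon 3 (UAC, Tyr): 1 synonymous substitution.
Total: 1 + 3 + 1 = 5.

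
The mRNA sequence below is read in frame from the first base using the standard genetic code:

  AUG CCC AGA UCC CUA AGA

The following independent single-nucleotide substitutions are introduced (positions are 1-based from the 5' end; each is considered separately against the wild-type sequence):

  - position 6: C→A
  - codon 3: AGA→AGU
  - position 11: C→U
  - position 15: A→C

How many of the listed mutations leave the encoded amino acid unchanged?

Codon 2: CCC (Pro) → CCA (Pro) — synonymous.
Codon 3: AGA (Arg) → AGU (Ser) — missense.
Codon 4: UCC (Ser) → UUC (Phe) — missense.
Codon 5: CUA (Leu) → CUC (Leu) — synonymous.
Synonymous: 2 of 4.

2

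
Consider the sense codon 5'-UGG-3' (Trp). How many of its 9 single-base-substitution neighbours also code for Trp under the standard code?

0

Position 1: none → 0 synonymous.
Position 2: none → 0 synonymous.
Position 3: none → 0 synonymous.
Total: 0 + 0 + 0 = 0.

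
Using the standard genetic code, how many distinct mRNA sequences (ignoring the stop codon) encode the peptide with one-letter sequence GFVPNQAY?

Gly: 4 codons.
Phe: 2 codons.
Val: 4 codons.
Pro: 4 codons.
Asn: 2 codons.
Gln: 2 codons.
Ala: 4 codons.
Tyr: 2 codons.
4 × 2 × 4 × 4 × 2 × 2 × 4 × 2 = 4096.

4096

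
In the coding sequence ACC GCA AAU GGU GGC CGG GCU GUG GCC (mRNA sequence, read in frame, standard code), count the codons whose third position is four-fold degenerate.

8

Codon 1 ACC (Thr): third position 4-fold.
Codon 2 GCA (Ala): third position 4-fold.
Codon 3 AAU (Asn): third position 2-fold.
Codon 4 GGU (Gly): third position 4-fold.
Codon 5 GGC (Gly): third position 4-fold.
Codon 6 CGG (Arg): third position 4-fold.
Codon 7 GCU (Ala): third position 4-fold.
Codon 8 GUG (Val): third position 4-fold.
Codon 9 GCC (Ala): third position 4-fold.
Four-fold degenerate third positions: 8.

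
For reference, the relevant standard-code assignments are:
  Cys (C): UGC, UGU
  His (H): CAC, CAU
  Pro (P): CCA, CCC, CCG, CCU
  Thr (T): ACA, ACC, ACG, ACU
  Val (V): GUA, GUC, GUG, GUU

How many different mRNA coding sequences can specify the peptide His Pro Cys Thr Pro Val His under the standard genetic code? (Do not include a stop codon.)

2048

His: 2 codons.
Pro: 4 codons.
Cys: 2 codons.
Thr: 4 codons.
Pro: 4 codons.
Val: 4 codons.
His: 2 codons.
2 × 4 × 2 × 4 × 4 × 4 × 2 = 2048.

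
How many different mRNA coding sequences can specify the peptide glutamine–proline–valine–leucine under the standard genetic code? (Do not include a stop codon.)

192

Gln: 2 codons.
Pro: 4 codons.
Val: 4 codons.
Leu: 6 codons.
2 × 4 × 4 × 6 = 192.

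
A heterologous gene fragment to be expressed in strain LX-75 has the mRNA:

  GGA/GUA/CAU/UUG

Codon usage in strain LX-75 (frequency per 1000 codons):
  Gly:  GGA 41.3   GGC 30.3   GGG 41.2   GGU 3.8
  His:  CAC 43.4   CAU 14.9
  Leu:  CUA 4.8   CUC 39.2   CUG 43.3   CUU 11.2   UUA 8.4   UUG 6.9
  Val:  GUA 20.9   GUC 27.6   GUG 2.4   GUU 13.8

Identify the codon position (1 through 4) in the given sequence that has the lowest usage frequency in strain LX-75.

4

Codon 1 GGA (Gly): 41.3 per 1000.
Codon 2 GUA (Val): 20.9 per 1000.
Codon 3 CAU (His): 14.9 per 1000.
Codon 4 UUG (Leu): 6.9 per 1000.
Lowest frequency is 6.9 at codon 4.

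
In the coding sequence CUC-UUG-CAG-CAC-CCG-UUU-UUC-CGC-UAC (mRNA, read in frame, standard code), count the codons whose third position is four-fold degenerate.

Codon 1 CUC (Leu): third position 4-fold.
Codon 2 UUG (Leu): third position 2-fold.
Codon 3 CAG (Gln): third position 2-fold.
Codon 4 CAC (His): third position 2-fold.
Codon 5 CCG (Pro): third position 4-fold.
Codon 6 UUU (Phe): third position 2-fold.
Codon 7 UUC (Phe): third position 2-fold.
Codon 8 CGC (Arg): third position 4-fold.
Codon 9 UAC (Tyr): third position 2-fold.
Four-fold degenerate third positions: 3.

3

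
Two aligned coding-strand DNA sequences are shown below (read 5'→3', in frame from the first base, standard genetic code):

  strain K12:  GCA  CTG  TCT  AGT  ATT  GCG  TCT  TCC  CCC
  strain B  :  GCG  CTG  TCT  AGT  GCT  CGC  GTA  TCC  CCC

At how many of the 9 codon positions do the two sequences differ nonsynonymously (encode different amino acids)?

Codon 1: GCA Ala / GCG Ala — synonymous.
Codon 2: CTG Leu / CTG Leu — identical.
Codon 3: TCT Ser / TCT Ser — identical.
Codon 4: AGT Ser / AGT Ser — identical.
Codon 5: ATT Ile / GCT Ala — nonsynonymous.
Codon 6: GCG Ala / CGC Arg — nonsynonymous.
Codon 7: TCT Ser / GTA Val — nonsynonymous.
Codon 8: TCC Ser / TCC Ser — identical.
Codon 9: CCC Pro / CCC Pro — identical.
Nonsynonymous differences: 3.

3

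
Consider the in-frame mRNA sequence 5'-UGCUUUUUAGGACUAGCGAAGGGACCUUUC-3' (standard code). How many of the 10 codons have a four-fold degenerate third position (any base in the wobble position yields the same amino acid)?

Codon 1 UGC (Cys): third position 2-fold.
Codon 2 UUU (Phe): third position 2-fold.
Codon 3 UUA (Leu): third position 2-fold.
Codon 4 GGA (Gly): third position 4-fold.
Codon 5 CUA (Leu): third position 4-fold.
Codon 6 GCG (Ala): third position 4-fold.
Codon 7 AAG (Lys): third position 2-fold.
Codon 8 GGA (Gly): third position 4-fold.
Codon 9 CCU (Pro): third position 4-fold.
Codon 10 UUC (Phe): third position 2-fold.
Four-fold degenerate third positions: 5.

5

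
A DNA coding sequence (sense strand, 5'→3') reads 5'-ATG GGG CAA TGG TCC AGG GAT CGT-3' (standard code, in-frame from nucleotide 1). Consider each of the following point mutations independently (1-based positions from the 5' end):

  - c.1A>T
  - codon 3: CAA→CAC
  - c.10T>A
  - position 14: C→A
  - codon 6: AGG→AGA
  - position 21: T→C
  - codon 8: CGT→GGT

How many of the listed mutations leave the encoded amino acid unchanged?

2

Codon 1: ATG (Met) → TTG (Leu) — missense.
Codon 3: CAA (Gln) → CAC (His) — missense.
Codon 4: TGG (Trp) → AGG (Arg) — missense.
Codon 5: TCC (Ser) → TAC (Tyr) — missense.
Codon 6: AGG (Arg) → AGA (Arg) — synonymous.
Codon 7: GAT (Asp) → GAC (Asp) — synonymous.
Codon 8: CGT (Arg) → GGT (Gly) — missense.
Synonymous: 2 of 7.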